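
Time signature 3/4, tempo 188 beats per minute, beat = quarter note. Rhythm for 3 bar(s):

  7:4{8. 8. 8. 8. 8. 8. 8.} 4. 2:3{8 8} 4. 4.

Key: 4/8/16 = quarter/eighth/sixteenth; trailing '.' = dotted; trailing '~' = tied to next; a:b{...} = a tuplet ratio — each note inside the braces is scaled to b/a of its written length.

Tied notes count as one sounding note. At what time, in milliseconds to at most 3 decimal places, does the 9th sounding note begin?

1. 0.0ms @ 0 + 136.778ms (3/7)
2. 136.778ms @ 3/7 + 136.778ms (3/7)
3. 273.556ms @ 6/7 + 136.778ms (3/7)
4. 410.334ms @ 9/7 + 136.778ms (3/7)
5. 547.112ms @ 12/7 + 136.778ms (3/7)
6. 683.891ms @ 15/7 + 136.778ms (3/7)
7. 820.669ms @ 18/7 + 136.778ms (3/7)
8. 957.447ms @ 3 + 478.723ms (3/2)
9. 1436.17ms @ 9/2 + 239.362ms (3/4)
10. 1675.532ms @ 21/4 + 239.362ms (3/4)
11. 1914.894ms @ 6 + 478.723ms (3/2)
12. 2393.617ms @ 15/2 + 478.723ms (3/2)

note 9 onset = 9/2b = 1436.17ms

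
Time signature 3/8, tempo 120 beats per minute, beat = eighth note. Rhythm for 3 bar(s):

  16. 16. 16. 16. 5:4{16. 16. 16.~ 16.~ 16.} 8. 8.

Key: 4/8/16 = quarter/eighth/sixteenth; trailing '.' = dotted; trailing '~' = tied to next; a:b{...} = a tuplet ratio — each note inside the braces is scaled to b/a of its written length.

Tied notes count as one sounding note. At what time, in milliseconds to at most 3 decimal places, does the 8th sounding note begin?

1. 0.0ms @ 0 + 375.0ms (3/4)
2. 375.0ms @ 3/4 + 375.0ms (3/4)
3. 750.0ms @ 3/2 + 375.0ms (3/4)
4. 1125.0ms @ 9/4 + 375.0ms (3/4)
5. 1500.0ms @ 3 + 300.0ms (3/5)
6. 1800.0ms @ 18/5 + 300.0ms (3/5)
7. 2100.0ms @ 21/5 + 900.0ms (9/5)
8. 3000.0ms @ 6 + 750.0ms (3/2)
9. 3750.0ms @ 15/2 + 750.0ms (3/2)

note 8 onset = 6b = 3000.0ms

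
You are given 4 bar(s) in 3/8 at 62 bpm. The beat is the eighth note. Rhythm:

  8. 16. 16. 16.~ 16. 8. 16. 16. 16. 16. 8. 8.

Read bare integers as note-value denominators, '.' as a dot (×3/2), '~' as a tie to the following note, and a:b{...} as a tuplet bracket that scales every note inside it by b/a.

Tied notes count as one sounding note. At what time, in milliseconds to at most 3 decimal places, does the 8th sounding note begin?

note 8 onset = 15/2b = 7258.065ms

1. 0.0ms @ 0 + 1451.613ms (3/2)
2. 1451.613ms @ 3/2 + 725.806ms (3/4)
3. 2177.419ms @ 9/4 + 725.806ms (3/4)
4. 2903.226ms @ 3 + 1451.613ms (3/2)
5. 4354.839ms @ 9/2 + 1451.613ms (3/2)
6. 5806.452ms @ 6 + 725.806ms (3/4)
7. 6532.258ms @ 27/4 + 725.806ms (3/4)
8. 7258.065ms @ 15/2 + 725.806ms (3/4)
9. 7983.871ms @ 33/4 + 725.806ms (3/4)
10. 8709.677ms @ 9 + 1451.613ms (3/2)
11. 10161.29ms @ 21/2 + 1451.613ms (3/2)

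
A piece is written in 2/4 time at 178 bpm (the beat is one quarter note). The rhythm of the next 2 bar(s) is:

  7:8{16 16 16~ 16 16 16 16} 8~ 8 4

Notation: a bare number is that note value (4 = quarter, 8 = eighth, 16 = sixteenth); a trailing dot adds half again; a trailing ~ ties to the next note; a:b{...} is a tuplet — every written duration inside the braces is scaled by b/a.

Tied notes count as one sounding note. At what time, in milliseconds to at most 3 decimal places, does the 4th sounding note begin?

note 4 onset = 8/7b = 385.233ms

1. 0.0ms @ 0 + 96.308ms (2/7)
2. 96.308ms @ 2/7 + 96.308ms (2/7)
3. 192.616ms @ 4/7 + 192.616ms (4/7)
4. 385.233ms @ 8/7 + 96.308ms (2/7)
5. 481.541ms @ 10/7 + 96.308ms (2/7)
6. 577.849ms @ 12/7 + 96.308ms (2/7)
7. 674.157ms @ 2 + 337.079ms (1)
8. 1011.236ms @ 3 + 337.079ms (1)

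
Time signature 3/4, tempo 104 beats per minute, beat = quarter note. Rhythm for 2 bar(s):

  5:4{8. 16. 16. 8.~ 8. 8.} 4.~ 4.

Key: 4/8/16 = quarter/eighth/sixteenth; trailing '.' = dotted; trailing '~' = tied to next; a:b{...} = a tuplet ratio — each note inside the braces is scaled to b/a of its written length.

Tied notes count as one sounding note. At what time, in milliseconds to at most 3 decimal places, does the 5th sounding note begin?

note 5 onset = 12/5b = 1384.615ms

1. 0.0ms @ 0 + 346.154ms (3/5)
2. 346.154ms @ 3/5 + 173.077ms (3/10)
3. 519.231ms @ 9/10 + 173.077ms (3/10)
4. 692.308ms @ 6/5 + 692.308ms (6/5)
5. 1384.615ms @ 12/5 + 346.154ms (3/5)
6. 1730.769ms @ 3 + 1730.769ms (3)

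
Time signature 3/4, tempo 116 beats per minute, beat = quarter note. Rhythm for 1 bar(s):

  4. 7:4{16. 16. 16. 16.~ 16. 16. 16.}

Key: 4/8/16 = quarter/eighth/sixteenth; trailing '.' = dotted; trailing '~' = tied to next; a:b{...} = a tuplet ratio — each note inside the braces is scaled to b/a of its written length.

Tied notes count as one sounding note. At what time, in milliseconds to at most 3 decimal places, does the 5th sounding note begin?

note 5 onset = 15/7b = 1108.374ms

1. 0.0ms @ 0 + 775.862ms (3/2)
2. 775.862ms @ 3/2 + 110.837ms (3/14)
3. 886.7ms @ 12/7 + 110.837ms (3/14)
4. 997.537ms @ 27/14 + 110.837ms (3/14)
5. 1108.374ms @ 15/7 + 221.675ms (3/7)
6. 1330.049ms @ 18/7 + 110.837ms (3/14)
7. 1440.887ms @ 39/14 + 110.837ms (3/14)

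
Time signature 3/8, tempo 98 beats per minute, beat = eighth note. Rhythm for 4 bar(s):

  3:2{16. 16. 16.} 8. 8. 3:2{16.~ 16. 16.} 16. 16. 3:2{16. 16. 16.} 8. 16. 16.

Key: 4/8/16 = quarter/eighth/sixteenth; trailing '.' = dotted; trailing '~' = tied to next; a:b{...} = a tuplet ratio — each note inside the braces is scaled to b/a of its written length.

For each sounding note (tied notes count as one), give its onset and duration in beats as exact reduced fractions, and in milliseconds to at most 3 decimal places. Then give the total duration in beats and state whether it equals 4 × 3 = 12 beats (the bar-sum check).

1) 0.0ms=0b +306.122ms=1/2b
2) 306.122ms=1/2b +306.122ms=1/2b
3) 612.245ms=1b +306.122ms=1/2b
4) 918.367ms=3/2b +918.367ms=3/2b
5) 1836.735ms=3b +918.367ms=3/2b
6) 2755.102ms=9/2b +612.245ms=1b
7) 3367.347ms=11/2b +306.122ms=1/2b
8) 3673.469ms=6b +459.184ms=3/4b
9) 4132.653ms=27/4b +459.184ms=3/4b
10) 4591.837ms=15/2b +306.122ms=1/2b
11) 4897.959ms=8b +306.122ms=1/2b
12) 5204.082ms=17/2b +306.122ms=1/2b
13) 5510.204ms=9b +918.367ms=3/2b
14) 6428.571ms=21/2b +459.184ms=3/4b
15) 6887.755ms=45/4b +459.184ms=3/4b
Σ=12b of 12 (98bpm 3/8) — PASS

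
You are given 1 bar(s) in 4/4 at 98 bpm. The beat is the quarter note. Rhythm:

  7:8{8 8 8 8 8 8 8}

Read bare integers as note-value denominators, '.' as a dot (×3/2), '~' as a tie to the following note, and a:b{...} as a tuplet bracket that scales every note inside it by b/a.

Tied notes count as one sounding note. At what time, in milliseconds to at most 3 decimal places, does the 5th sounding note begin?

1. 0.0ms @ 0 + 349.854ms (4/7)
2. 349.854ms @ 4/7 + 349.854ms (4/7)
3. 699.708ms @ 8/7 + 349.854ms (4/7)
4. 1049.563ms @ 12/7 + 349.854ms (4/7)
5. 1399.417ms @ 16/7 + 349.854ms (4/7)
6. 1749.271ms @ 20/7 + 349.854ms (4/7)
7. 2099.125ms @ 24/7 + 349.854ms (4/7)

note 5 onset = 16/7b = 1399.417ms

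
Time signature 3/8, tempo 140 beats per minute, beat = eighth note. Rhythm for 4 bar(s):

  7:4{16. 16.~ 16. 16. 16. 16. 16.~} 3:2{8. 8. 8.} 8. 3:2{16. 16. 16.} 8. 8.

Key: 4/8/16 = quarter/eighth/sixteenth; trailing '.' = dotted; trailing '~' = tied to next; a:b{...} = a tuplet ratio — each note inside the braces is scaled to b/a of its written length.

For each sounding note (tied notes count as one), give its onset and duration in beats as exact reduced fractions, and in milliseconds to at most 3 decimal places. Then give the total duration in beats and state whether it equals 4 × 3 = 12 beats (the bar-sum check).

1) 0.0ms=0b +183.673ms=3/7b
2) 183.673ms=3/7b +367.347ms=6/7b
3) 551.02ms=9/7b +183.673ms=3/7b
4) 734.694ms=12/7b +183.673ms=3/7b
5) 918.367ms=15/7b +183.673ms=3/7b
6) 1102.041ms=18/7b +612.245ms=10/7b
7) 1714.286ms=4b +428.571ms=1b
8) 2142.857ms=5b +428.571ms=1b
9) 2571.429ms=6b +642.857ms=3/2b
10) 3214.286ms=15/2b +214.286ms=1/2b
11) 3428.571ms=8b +214.286ms=1/2b
12) 3642.857ms=17/2b +214.286ms=1/2b
13) 3857.143ms=9b +642.857ms=3/2b
14) 4500.0ms=21/2b +642.857ms=3/2b
Σ=12b of 12 (140bpm 3/8) — PASS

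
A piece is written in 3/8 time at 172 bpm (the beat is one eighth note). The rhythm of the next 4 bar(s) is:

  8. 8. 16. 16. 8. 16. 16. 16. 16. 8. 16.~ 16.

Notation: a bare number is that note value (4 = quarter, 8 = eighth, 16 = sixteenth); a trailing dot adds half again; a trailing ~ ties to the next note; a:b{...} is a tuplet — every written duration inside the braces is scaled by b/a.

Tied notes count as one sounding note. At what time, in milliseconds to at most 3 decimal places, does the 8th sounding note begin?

1. 0.0ms @ 0 + 523.256ms (3/2)
2. 523.256ms @ 3/2 + 523.256ms (3/2)
3. 1046.512ms @ 3 + 261.628ms (3/4)
4. 1308.14ms @ 15/4 + 261.628ms (3/4)
5. 1569.767ms @ 9/2 + 523.256ms (3/2)
6. 2093.023ms @ 6 + 261.628ms (3/4)
7. 2354.651ms @ 27/4 + 261.628ms (3/4)
8. 2616.279ms @ 15/2 + 261.628ms (3/4)
9. 2877.907ms @ 33/4 + 261.628ms (3/4)
10. 3139.535ms @ 9 + 523.256ms (3/2)
11. 3662.791ms @ 21/2 + 523.256ms (3/2)

note 8 onset = 15/2b = 2616.279ms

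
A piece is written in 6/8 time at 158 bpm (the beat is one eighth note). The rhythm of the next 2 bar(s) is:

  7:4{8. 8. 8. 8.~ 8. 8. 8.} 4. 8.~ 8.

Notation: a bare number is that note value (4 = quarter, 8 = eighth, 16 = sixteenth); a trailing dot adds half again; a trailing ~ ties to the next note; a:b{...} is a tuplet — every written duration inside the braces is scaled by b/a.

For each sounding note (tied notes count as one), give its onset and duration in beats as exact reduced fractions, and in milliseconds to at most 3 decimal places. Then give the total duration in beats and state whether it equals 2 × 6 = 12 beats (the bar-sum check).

1) 0.0ms=0b +325.497ms=6/7b
2) 325.497ms=6/7b +325.497ms=6/7b
3) 650.995ms=12/7b +325.497ms=6/7b
4) 976.492ms=18/7b +650.995ms=12/7b
5) 1627.486ms=30/7b +325.497ms=6/7b
6) 1952.984ms=36/7b +325.497ms=6/7b
7) 2278.481ms=6b +1139.241ms=3b
8) 3417.722ms=9b +1139.241ms=3b
Σ=12b of 12 (158bpm 6/8) — PASS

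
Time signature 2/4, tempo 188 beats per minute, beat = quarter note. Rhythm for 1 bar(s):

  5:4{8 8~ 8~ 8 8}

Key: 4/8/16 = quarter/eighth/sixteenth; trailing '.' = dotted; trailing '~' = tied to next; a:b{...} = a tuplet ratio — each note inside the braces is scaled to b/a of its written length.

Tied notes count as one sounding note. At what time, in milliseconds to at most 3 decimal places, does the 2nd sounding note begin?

note 2 onset = 2/5b = 127.66ms

1. 0.0ms @ 0 + 127.66ms (2/5)
2. 127.66ms @ 2/5 + 382.979ms (6/5)
3. 510.638ms @ 8/5 + 127.66ms (2/5)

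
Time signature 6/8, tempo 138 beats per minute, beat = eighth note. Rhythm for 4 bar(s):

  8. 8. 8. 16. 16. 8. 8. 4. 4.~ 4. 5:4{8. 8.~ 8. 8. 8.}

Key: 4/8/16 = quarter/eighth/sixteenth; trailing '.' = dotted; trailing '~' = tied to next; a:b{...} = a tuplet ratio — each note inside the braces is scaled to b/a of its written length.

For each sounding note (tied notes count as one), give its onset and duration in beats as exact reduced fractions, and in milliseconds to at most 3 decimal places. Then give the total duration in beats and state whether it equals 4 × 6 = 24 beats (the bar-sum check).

1) 0.0ms=0b +652.174ms=3/2b
2) 652.174ms=3/2b +652.174ms=3/2b
3) 1304.348ms=3b +652.174ms=3/2b
4) 1956.522ms=9/2b +326.087ms=3/4b
5) 2282.609ms=21/4b +326.087ms=3/4b
6) 2608.696ms=6b +652.174ms=3/2b
7) 3260.87ms=15/2b +652.174ms=3/2b
8) 3913.043ms=9b +1304.348ms=3b
9) 5217.391ms=12b +2608.696ms=6b
10) 7826.087ms=18b +521.739ms=6/5b
11) 8347.826ms=96/5b +1043.478ms=12/5b
12) 9391.304ms=108/5b +521.739ms=6/5b
13) 9913.043ms=114/5b +521.739ms=6/5b
Σ=24b of 24 (138bpm 6/8) — PASS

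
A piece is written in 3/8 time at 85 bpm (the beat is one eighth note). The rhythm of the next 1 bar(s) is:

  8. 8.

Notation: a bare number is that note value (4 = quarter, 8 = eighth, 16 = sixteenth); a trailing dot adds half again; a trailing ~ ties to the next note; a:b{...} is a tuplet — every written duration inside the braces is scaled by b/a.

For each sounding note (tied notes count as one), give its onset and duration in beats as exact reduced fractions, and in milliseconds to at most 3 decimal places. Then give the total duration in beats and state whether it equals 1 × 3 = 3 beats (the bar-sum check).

1) 0.0ms=0b +1058.824ms=3/2b
2) 1058.824ms=3/2b +1058.824ms=3/2b
Σ=3b of 3 (85bpm 3/8) — PASS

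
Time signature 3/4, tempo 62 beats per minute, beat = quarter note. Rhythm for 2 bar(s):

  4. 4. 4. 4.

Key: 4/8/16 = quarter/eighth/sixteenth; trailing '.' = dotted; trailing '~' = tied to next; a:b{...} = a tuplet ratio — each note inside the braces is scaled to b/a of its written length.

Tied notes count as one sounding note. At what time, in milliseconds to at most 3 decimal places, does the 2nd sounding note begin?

1. 0.0ms @ 0 + 1451.613ms (3/2)
2. 1451.613ms @ 3/2 + 1451.613ms (3/2)
3. 2903.226ms @ 3 + 1451.613ms (3/2)
4. 4354.839ms @ 9/2 + 1451.613ms (3/2)

note 2 onset = 3/2b = 1451.613ms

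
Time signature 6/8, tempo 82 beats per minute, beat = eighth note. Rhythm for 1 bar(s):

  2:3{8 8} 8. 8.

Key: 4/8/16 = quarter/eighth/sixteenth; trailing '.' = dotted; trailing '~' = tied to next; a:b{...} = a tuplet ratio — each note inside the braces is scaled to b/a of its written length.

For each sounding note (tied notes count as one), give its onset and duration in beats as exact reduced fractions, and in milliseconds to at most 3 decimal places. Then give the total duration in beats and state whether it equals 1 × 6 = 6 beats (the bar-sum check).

1) 0.0ms=0b +1097.561ms=3/2b
2) 1097.561ms=3/2b +1097.561ms=3/2b
3) 2195.122ms=3b +1097.561ms=3/2b
4) 3292.683ms=9/2b +1097.561ms=3/2b
Σ=6b of 6 (82bpm 6/8) — PASS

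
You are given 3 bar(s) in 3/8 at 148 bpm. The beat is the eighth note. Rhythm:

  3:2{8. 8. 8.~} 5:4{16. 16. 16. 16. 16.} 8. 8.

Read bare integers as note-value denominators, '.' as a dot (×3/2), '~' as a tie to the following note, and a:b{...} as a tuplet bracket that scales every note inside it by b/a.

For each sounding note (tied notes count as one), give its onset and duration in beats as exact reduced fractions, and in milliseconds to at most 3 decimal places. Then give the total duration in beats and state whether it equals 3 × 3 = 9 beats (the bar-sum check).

1) 0.0ms=0b +405.405ms=1b
2) 405.405ms=1b +405.405ms=1b
3) 810.811ms=2b +648.649ms=8/5b
4) 1459.459ms=18/5b +243.243ms=3/5b
5) 1702.703ms=21/5b +243.243ms=3/5b
6) 1945.946ms=24/5b +243.243ms=3/5b
7) 2189.189ms=27/5b +243.243ms=3/5b
8) 2432.432ms=6b +608.108ms=3/2b
9) 3040.541ms=15/2b +608.108ms=3/2b
Σ=9b of 9 (148bpm 3/8) — PASS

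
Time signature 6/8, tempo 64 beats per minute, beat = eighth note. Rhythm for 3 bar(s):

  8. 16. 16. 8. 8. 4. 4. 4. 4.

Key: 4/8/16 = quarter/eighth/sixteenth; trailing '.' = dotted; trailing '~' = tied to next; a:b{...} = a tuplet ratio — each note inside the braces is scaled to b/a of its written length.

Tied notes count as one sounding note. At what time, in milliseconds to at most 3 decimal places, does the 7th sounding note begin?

1. 0.0ms @ 0 + 1406.25ms (3/2)
2. 1406.25ms @ 3/2 + 703.125ms (3/4)
3. 2109.375ms @ 9/4 + 703.125ms (3/4)
4. 2812.5ms @ 3 + 1406.25ms (3/2)
5. 4218.75ms @ 9/2 + 1406.25ms (3/2)
6. 5625.0ms @ 6 + 2812.5ms (3)
7. 8437.5ms @ 9 + 2812.5ms (3)
8. 11250.0ms @ 12 + 2812.5ms (3)
9. 14062.5ms @ 15 + 2812.5ms (3)

note 7 onset = 9b = 8437.5ms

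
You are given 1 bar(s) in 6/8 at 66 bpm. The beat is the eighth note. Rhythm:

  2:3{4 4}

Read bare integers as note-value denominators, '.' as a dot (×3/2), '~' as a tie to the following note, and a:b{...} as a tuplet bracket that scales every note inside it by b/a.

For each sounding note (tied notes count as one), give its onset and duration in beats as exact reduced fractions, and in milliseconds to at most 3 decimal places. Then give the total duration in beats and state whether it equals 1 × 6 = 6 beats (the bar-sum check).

1) 0.0ms=0b +2727.273ms=3b
2) 2727.273ms=3b +2727.273ms=3b
Σ=6b of 6 (66bpm 6/8) — PASS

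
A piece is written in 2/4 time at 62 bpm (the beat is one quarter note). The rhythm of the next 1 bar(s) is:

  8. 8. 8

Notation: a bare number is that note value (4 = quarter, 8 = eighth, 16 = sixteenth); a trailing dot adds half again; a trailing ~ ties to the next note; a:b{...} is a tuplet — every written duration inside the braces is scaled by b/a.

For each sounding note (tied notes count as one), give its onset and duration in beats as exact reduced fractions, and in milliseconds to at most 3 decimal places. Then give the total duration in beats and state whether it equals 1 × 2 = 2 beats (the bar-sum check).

1) 0.0ms=0b +725.806ms=3/4b
2) 725.806ms=3/4b +725.806ms=3/4b
3) 1451.613ms=3/2b +483.871ms=1/2b
Σ=2b of 2 (62bpm 2/4) — PASS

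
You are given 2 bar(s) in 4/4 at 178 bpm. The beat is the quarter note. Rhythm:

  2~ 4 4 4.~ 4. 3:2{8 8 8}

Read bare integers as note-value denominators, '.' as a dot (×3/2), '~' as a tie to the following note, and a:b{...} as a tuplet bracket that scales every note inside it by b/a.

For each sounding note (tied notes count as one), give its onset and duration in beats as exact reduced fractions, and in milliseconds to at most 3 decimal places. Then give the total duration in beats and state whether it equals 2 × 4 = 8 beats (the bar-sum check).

1) 0.0ms=0b +1011.236ms=3b
2) 1011.236ms=3b +337.079ms=1b
3) 1348.315ms=4b +1011.236ms=3b
4) 2359.551ms=7b +112.36ms=1/3b
5) 2471.91ms=22/3b +112.36ms=1/3b
6) 2584.27ms=23/3b +112.36ms=1/3b
Σ=8b of 8 (178bpm 4/4) — PASS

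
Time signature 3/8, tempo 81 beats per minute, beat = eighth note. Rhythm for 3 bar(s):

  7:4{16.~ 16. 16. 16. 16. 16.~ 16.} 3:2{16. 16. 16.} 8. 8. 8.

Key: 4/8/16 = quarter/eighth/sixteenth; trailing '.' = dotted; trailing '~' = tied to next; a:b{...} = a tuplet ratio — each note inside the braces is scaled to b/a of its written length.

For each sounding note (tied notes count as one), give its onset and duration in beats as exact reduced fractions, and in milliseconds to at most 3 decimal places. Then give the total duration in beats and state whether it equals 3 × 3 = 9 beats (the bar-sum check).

1) 0.0ms=0b +634.921ms=6/7b
2) 634.921ms=6/7b +317.46ms=3/7b
3) 952.381ms=9/7b +317.46ms=3/7b
4) 1269.841ms=12/7b +317.46ms=3/7b
5) 1587.302ms=15/7b +634.921ms=6/7b
6) 2222.222ms=3b +370.37ms=1/2b
7) 2592.593ms=7/2b +370.37ms=1/2b
8) 2962.963ms=4b +370.37ms=1/2b
9) 3333.333ms=9/2b +1111.111ms=3/2b
10) 4444.444ms=6b +1111.111ms=3/2b
11) 5555.556ms=15/2b +1111.111ms=3/2b
Σ=9b of 9 (81bpm 3/8) — PASS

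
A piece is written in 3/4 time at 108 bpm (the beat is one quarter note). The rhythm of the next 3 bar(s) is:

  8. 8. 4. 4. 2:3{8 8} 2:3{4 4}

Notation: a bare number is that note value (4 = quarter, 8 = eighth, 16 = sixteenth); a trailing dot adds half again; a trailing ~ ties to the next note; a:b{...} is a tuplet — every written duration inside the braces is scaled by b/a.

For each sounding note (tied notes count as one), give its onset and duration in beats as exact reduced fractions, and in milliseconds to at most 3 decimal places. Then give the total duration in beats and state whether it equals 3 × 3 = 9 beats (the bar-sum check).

1) 0.0ms=0b +416.667ms=3/4b
2) 416.667ms=3/4b +416.667ms=3/4b
3) 833.333ms=3/2b +833.333ms=3/2b
4) 1666.667ms=3b +833.333ms=3/2b
5) 2500.0ms=9/2b +416.667ms=3/4b
6) 2916.667ms=21/4b +416.667ms=3/4b
7) 3333.333ms=6b +833.333ms=3/2b
8) 4166.667ms=15/2b +833.333ms=3/2b
Σ=9b of 9 (108bpm 3/4) — PASS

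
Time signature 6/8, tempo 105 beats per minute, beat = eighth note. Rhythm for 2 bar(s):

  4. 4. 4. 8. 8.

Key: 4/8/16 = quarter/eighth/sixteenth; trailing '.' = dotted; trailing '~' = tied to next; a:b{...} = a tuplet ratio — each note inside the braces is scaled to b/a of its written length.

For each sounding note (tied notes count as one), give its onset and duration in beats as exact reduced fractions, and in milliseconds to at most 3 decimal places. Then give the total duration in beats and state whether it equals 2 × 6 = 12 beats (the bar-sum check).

1) 0.0ms=0b +1714.286ms=3b
2) 1714.286ms=3b +1714.286ms=3b
3) 3428.571ms=6b +1714.286ms=3b
4) 5142.857ms=9b +857.143ms=3/2b
5) 6000.0ms=21/2b +857.143ms=3/2b
Σ=12b of 12 (105bpm 6/8) — PASS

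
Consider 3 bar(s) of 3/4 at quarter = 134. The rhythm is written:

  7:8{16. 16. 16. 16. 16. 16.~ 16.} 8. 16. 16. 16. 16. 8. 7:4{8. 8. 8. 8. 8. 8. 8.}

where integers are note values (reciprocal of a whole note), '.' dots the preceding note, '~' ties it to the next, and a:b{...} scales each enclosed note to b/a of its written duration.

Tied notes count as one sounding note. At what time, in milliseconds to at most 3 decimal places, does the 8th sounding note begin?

note 8 onset = 15/4b = 1679.104ms

1. 0.0ms @ 0 + 191.898ms (3/7)
2. 191.898ms @ 3/7 + 191.898ms (3/7)
3. 383.795ms @ 6/7 + 191.898ms (3/7)
4. 575.693ms @ 9/7 + 191.898ms (3/7)
5. 767.591ms @ 12/7 + 191.898ms (3/7)
6. 959.488ms @ 15/7 + 383.795ms (6/7)
7. 1343.284ms @ 3 + 335.821ms (3/4)
8. 1679.104ms @ 15/4 + 167.91ms (3/8)
9. 1847.015ms @ 33/8 + 167.91ms (3/8)
10. 2014.925ms @ 9/2 + 167.91ms (3/8)
11. 2182.836ms @ 39/8 + 167.91ms (3/8)
12. 2350.746ms @ 21/4 + 335.821ms (3/4)
13. 2686.567ms @ 6 + 191.898ms (3/7)
14. 2878.465ms @ 45/7 + 191.898ms (3/7)
15. 3070.362ms @ 48/7 + 191.898ms (3/7)
16. 3262.26ms @ 51/7 + 191.898ms (3/7)
17. 3454.158ms @ 54/7 + 191.898ms (3/7)
18. 3646.055ms @ 57/7 + 191.898ms (3/7)
19. 3837.953ms @ 60/7 + 191.898ms (3/7)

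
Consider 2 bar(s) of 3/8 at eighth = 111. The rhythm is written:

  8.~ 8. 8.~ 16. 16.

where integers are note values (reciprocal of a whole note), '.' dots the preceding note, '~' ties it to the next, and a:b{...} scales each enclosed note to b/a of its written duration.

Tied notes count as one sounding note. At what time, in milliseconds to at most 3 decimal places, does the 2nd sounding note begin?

1. 0.0ms @ 0 + 1621.622ms (3)
2. 1621.622ms @ 3 + 1216.216ms (9/4)
3. 2837.838ms @ 21/4 + 405.405ms (3/4)

note 2 onset = 3b = 1621.622ms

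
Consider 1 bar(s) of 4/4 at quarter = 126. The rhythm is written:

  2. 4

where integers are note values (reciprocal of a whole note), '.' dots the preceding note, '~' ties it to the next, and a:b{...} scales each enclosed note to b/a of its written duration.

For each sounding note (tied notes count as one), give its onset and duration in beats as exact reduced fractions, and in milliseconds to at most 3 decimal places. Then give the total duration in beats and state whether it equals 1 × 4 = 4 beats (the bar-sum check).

1) 0.0ms=0b +1428.571ms=3b
2) 1428.571ms=3b +476.19ms=1b
Σ=4b of 4 (126bpm 4/4) — PASS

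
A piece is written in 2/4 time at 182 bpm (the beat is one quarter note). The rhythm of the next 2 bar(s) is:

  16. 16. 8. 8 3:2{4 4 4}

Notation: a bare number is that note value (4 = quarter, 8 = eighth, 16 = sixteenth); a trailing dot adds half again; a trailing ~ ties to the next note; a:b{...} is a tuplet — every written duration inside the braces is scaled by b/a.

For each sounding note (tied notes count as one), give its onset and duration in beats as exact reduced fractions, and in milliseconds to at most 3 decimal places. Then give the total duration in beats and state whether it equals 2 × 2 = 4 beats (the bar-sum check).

1) 0.0ms=0b +123.626ms=3/8b
2) 123.626ms=3/8b +123.626ms=3/8b
3) 247.253ms=3/4b +247.253ms=3/4b
4) 494.505ms=3/2b +164.835ms=1/2b
5) 659.341ms=2b +219.78ms=2/3b
6) 879.121ms=8/3b +219.78ms=2/3b
7) 1098.901ms=10/3b +219.78ms=2/3b
Σ=4b of 4 (182bpm 2/4) — PASS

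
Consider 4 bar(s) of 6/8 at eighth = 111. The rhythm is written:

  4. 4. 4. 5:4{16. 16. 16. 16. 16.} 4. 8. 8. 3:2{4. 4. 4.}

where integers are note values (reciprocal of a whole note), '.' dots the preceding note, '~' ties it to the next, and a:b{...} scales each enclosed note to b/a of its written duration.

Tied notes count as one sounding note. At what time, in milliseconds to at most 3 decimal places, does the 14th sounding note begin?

note 14 onset = 22b = 11891.892ms

1. 0.0ms @ 0 + 1621.622ms (3)
2. 1621.622ms @ 3 + 1621.622ms (3)
3. 3243.243ms @ 6 + 1621.622ms (3)
4. 4864.865ms @ 9 + 324.324ms (3/5)
5. 5189.189ms @ 48/5 + 324.324ms (3/5)
6. 5513.514ms @ 51/5 + 324.324ms (3/5)
7. 5837.838ms @ 54/5 + 324.324ms (3/5)
8. 6162.162ms @ 57/5 + 324.324ms (3/5)
9. 6486.486ms @ 12 + 1621.622ms (3)
10. 8108.108ms @ 15 + 810.811ms (3/2)
11. 8918.919ms @ 33/2 + 810.811ms (3/2)
12. 9729.73ms @ 18 + 1081.081ms (2)
13. 10810.811ms @ 20 + 1081.081ms (2)
14. 11891.892ms @ 22 + 1081.081ms (2)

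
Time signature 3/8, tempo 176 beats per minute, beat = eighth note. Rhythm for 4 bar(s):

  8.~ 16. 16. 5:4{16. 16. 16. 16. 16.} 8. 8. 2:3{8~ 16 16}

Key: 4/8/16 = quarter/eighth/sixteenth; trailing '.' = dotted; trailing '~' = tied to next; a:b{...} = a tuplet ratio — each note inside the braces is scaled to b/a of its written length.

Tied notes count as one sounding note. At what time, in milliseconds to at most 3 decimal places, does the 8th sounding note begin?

1. 0.0ms @ 0 + 767.045ms (9/4)
2. 767.045ms @ 9/4 + 255.682ms (3/4)
3. 1022.727ms @ 3 + 204.545ms (3/5)
4. 1227.273ms @ 18/5 + 204.545ms (3/5)
5. 1431.818ms @ 21/5 + 204.545ms (3/5)
6. 1636.364ms @ 24/5 + 204.545ms (3/5)
7. 1840.909ms @ 27/5 + 204.545ms (3/5)
8. 2045.455ms @ 6 + 511.364ms (3/2)
9. 2556.818ms @ 15/2 + 511.364ms (3/2)
10. 3068.182ms @ 9 + 767.045ms (9/4)
11. 3835.227ms @ 45/4 + 255.682ms (3/4)

note 8 onset = 6b = 2045.455ms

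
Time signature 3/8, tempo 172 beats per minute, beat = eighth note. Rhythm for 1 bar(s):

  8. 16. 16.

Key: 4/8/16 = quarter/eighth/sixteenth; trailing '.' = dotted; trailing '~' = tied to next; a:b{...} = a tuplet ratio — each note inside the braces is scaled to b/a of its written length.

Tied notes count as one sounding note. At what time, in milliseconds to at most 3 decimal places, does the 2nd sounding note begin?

1. 0.0ms @ 0 + 523.256ms (3/2)
2. 523.256ms @ 3/2 + 261.628ms (3/4)
3. 784.884ms @ 9/4 + 261.628ms (3/4)

note 2 onset = 3/2b = 523.256ms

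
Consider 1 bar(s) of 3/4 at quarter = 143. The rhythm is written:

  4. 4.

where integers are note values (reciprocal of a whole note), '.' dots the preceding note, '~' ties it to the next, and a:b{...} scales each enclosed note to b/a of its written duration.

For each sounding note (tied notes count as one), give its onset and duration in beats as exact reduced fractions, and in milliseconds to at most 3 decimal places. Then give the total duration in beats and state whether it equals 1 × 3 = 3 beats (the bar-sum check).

1) 0.0ms=0b +629.371ms=3/2b
2) 629.371ms=3/2b +629.371ms=3/2b
Σ=3b of 3 (143bpm 3/4) — PASS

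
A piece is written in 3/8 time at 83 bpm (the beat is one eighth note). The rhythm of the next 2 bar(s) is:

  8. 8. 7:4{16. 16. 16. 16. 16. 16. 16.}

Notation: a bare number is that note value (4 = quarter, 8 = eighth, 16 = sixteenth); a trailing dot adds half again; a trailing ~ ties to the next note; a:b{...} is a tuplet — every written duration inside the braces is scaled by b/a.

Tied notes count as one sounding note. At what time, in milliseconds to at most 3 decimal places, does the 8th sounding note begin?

1. 0.0ms @ 0 + 1084.337ms (3/2)
2. 1084.337ms @ 3/2 + 1084.337ms (3/2)
3. 2168.675ms @ 3 + 309.811ms (3/7)
4. 2478.485ms @ 24/7 + 309.811ms (3/7)
5. 2788.296ms @ 27/7 + 309.811ms (3/7)
6. 3098.107ms @ 30/7 + 309.811ms (3/7)
7. 3407.917ms @ 33/7 + 309.811ms (3/7)
8. 3717.728ms @ 36/7 + 309.811ms (3/7)
9. 4027.539ms @ 39/7 + 309.811ms (3/7)

note 8 onset = 36/7b = 3717.728ms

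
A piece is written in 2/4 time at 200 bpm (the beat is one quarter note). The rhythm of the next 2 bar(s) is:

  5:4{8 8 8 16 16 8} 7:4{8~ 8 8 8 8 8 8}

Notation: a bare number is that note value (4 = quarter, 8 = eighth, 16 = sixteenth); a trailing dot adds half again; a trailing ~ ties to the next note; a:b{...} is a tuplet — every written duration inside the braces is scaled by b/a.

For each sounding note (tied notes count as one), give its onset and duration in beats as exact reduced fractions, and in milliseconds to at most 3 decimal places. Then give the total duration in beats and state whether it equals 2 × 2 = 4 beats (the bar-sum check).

1) 0.0ms=0b +120.0ms=2/5b
2) 120.0ms=2/5b +120.0ms=2/5b
3) 240.0ms=4/5b +120.0ms=2/5b
4) 360.0ms=6/5b +60.0ms=1/5b
5) 420.0ms=7/5b +60.0ms=1/5b
6) 480.0ms=8/5b +120.0ms=2/5b
7) 600.0ms=2b +171.429ms=4/7b
8) 771.429ms=18/7b +85.714ms=2/7b
9) 857.143ms=20/7b +85.714ms=2/7b
10) 942.857ms=22/7b +85.714ms=2/7b
11) 1028.571ms=24/7b +85.714ms=2/7b
12) 1114.286ms=26/7b +85.714ms=2/7b
Σ=4b of 4 (200bpm 2/4) — PASS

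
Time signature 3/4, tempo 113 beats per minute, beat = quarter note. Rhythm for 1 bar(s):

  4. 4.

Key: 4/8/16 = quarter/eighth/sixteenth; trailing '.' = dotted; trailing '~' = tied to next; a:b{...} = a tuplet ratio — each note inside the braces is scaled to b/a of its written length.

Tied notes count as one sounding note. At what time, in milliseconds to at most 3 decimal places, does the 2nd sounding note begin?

1. 0.0ms @ 0 + 796.46ms (3/2)
2. 796.46ms @ 3/2 + 796.46ms (3/2)

note 2 onset = 3/2b = 796.46ms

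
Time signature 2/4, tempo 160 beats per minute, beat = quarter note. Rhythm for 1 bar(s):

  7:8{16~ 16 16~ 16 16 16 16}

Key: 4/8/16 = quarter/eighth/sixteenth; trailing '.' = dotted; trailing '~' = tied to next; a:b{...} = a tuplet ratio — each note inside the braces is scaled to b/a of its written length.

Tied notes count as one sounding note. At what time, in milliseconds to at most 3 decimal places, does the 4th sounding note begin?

1. 0.0ms @ 0 + 214.286ms (4/7)
2. 214.286ms @ 4/7 + 214.286ms (4/7)
3. 428.571ms @ 8/7 + 107.143ms (2/7)
4. 535.714ms @ 10/7 + 107.143ms (2/7)
5. 642.857ms @ 12/7 + 107.143ms (2/7)

note 4 onset = 10/7b = 535.714ms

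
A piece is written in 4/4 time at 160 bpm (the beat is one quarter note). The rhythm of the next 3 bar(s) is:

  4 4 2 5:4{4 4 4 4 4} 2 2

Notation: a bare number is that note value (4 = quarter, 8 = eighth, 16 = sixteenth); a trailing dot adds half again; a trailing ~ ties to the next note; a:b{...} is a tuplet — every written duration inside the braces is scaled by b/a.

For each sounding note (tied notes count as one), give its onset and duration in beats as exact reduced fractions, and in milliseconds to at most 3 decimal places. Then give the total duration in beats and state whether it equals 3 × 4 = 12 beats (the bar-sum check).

1) 0.0ms=0b +375.0ms=1b
2) 375.0ms=1b +375.0ms=1b
3) 750.0ms=2b +750.0ms=2b
4) 1500.0ms=4b +300.0ms=4/5b
5) 1800.0ms=24/5b +300.0ms=4/5b
6) 2100.0ms=28/5b +300.0ms=4/5b
7) 2400.0ms=32/5b +300.0ms=4/5b
8) 2700.0ms=36/5b +300.0ms=4/5b
9) 3000.0ms=8b +750.0ms=2b
10) 3750.0ms=10b +750.0ms=2b
Σ=12b of 12 (160bpm 4/4) — PASS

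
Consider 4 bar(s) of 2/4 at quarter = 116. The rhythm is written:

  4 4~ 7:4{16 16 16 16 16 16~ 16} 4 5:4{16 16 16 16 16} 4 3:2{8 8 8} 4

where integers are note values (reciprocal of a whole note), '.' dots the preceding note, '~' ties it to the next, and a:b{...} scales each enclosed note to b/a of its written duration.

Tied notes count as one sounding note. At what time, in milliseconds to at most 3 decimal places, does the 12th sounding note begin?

note 12 onset = 23/5b = 2379.31ms

1. 0.0ms @ 0 + 517.241ms (1)
2. 517.241ms @ 1 + 591.133ms (8/7)
3. 1108.374ms @ 15/7 + 73.892ms (1/7)
4. 1182.266ms @ 16/7 + 73.892ms (1/7)
5. 1256.158ms @ 17/7 + 73.892ms (1/7)
6. 1330.049ms @ 18/7 + 73.892ms (1/7)
7. 1403.941ms @ 19/7 + 147.783ms (2/7)
8. 1551.724ms @ 3 + 517.241ms (1)
9. 2068.966ms @ 4 + 103.448ms (1/5)
10. 2172.414ms @ 21/5 + 103.448ms (1/5)
11. 2275.862ms @ 22/5 + 103.448ms (1/5)
12. 2379.31ms @ 23/5 + 103.448ms (1/5)
13. 2482.759ms @ 24/5 + 103.448ms (1/5)
14. 2586.207ms @ 5 + 517.241ms (1)
15. 3103.448ms @ 6 + 172.414ms (1/3)
16. 3275.862ms @ 19/3 + 172.414ms (1/3)
17. 3448.276ms @ 20/3 + 172.414ms (1/3)
18. 3620.69ms @ 7 + 517.241ms (1)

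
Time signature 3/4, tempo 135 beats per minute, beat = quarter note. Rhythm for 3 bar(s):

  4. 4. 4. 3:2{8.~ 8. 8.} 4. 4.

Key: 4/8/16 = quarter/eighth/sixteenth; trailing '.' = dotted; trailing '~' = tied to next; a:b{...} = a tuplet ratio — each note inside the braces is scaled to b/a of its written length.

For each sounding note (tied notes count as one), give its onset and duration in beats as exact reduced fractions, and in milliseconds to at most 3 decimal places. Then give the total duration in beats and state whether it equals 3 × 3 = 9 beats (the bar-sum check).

1) 0.0ms=0b +666.667ms=3/2b
2) 666.667ms=3/2b +666.667ms=3/2b
3) 1333.333ms=3b +666.667ms=3/2b
4) 2000.0ms=9/2b +444.444ms=1b
5) 2444.444ms=11/2b +222.222ms=1/2b
6) 2666.667ms=6b +666.667ms=3/2b
7) 3333.333ms=15/2b +666.667ms=3/2b
Σ=9b of 9 (135bpm 3/4) — PASS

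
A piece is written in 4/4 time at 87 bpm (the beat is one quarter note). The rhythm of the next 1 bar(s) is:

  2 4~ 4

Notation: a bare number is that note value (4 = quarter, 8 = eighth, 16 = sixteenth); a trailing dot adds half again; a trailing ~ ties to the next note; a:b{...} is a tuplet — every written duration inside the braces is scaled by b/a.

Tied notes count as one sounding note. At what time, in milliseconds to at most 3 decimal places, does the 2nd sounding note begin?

note 2 onset = 2b = 1379.31ms

1. 0.0ms @ 0 + 1379.31ms (2)
2. 1379.31ms @ 2 + 1379.31ms (2)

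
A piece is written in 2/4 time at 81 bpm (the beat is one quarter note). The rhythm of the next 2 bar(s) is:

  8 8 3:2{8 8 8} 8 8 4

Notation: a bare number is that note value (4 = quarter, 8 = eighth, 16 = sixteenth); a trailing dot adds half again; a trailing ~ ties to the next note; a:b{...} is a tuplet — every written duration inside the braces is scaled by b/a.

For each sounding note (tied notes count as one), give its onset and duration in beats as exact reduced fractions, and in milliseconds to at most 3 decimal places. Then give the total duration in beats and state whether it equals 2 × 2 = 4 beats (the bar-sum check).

1) 0.0ms=0b +370.37ms=1/2b
2) 370.37ms=1/2b +370.37ms=1/2b
3) 740.741ms=1b +246.914ms=1/3b
4) 987.654ms=4/3b +246.914ms=1/3b
5) 1234.568ms=5/3b +246.914ms=1/3b
6) 1481.481ms=2b +370.37ms=1/2b
7) 1851.852ms=5/2b +370.37ms=1/2b
8) 2222.222ms=3b +740.741ms=1b
Σ=4b of 4 (81bpm 2/4) — PASS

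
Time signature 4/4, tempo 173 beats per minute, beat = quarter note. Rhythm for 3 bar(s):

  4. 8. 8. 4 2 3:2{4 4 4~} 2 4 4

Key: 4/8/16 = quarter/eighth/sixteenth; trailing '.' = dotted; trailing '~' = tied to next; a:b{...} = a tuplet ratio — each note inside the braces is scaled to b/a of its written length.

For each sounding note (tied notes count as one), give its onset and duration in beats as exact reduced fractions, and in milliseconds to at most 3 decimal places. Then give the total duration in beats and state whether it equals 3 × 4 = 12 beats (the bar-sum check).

1) 0.0ms=0b +520.231ms=3/2b
2) 520.231ms=3/2b +260.116ms=3/4b
3) 780.347ms=9/4b +260.116ms=3/4b
4) 1040.462ms=3b +346.821ms=1b
5) 1387.283ms=4b +693.642ms=2b
6) 2080.925ms=6b +231.214ms=2/3b
7) 2312.139ms=20/3b +231.214ms=2/3b
8) 2543.353ms=22/3b +924.855ms=8/3b
9) 3468.208ms=10b +346.821ms=1b
10) 3815.029ms=11b +346.821ms=1b
Σ=12b of 12 (173bpm 4/4) — PASS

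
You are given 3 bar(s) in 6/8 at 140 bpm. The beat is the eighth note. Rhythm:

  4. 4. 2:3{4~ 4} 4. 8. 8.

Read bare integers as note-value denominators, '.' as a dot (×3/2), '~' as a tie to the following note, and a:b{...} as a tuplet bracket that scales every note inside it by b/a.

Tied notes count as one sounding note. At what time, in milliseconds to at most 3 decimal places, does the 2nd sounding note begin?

1. 0.0ms @ 0 + 1285.714ms (3)
2. 1285.714ms @ 3 + 1285.714ms (3)
3. 2571.429ms @ 6 + 2571.429ms (6)
4. 5142.857ms @ 12 + 1285.714ms (3)
5. 6428.571ms @ 15 + 642.857ms (3/2)
6. 7071.429ms @ 33/2 + 642.857ms (3/2)

note 2 onset = 3b = 1285.714ms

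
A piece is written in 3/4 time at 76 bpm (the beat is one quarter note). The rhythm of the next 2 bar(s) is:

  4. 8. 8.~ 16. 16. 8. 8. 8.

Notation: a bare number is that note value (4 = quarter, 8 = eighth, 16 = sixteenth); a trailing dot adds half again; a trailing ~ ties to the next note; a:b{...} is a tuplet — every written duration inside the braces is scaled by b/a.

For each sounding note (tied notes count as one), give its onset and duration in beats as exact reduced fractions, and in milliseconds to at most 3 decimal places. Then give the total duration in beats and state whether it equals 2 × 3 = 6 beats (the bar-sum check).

1) 0.0ms=0b +1184.211ms=3/2b
2) 1184.211ms=3/2b +592.105ms=3/4b
3) 1776.316ms=9/4b +888.158ms=9/8b
4) 2664.474ms=27/8b +296.053ms=3/8b
5) 2960.526ms=15/4b +592.105ms=3/4b
6) 3552.632ms=9/2b +592.105ms=3/4b
7) 4144.737ms=21/4b +592.105ms=3/4b
Σ=6b of 6 (76bpm 3/4) — PASS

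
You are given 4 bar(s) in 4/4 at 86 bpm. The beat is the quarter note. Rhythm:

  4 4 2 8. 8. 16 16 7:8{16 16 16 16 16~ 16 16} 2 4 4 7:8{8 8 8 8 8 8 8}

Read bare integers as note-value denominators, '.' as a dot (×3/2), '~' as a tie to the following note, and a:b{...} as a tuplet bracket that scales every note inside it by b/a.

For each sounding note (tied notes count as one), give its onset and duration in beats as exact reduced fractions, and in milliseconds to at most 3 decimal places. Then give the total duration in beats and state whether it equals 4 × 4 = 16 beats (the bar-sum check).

1) 0.0ms=0b +697.674ms=1b
2) 697.674ms=1b +697.674ms=1b
3) 1395.349ms=2b +1395.349ms=2b
4) 2790.698ms=4b +523.256ms=3/4b
5) 3313.953ms=19/4b +523.256ms=3/4b
6) 3837.209ms=11/2b +174.419ms=1/4b
7) 4011.628ms=23/4b +174.419ms=1/4b
8) 4186.047ms=6b +199.336ms=2/7b
9) 4385.382ms=44/7b +199.336ms=2/7b
10) 4584.718ms=46/7b +199.336ms=2/7b
11) 4784.053ms=48/7b +199.336ms=2/7b
12) 4983.389ms=50/7b +398.671ms=4/7b
13) 5382.06ms=54/7b +199.336ms=2/7b
14) 5581.395ms=8b +1395.349ms=2b
15) 6976.744ms=10b +697.674ms=1b
16) 7674.419ms=11b +697.674ms=1b
17) 8372.093ms=12b +398.671ms=4/7b
18) 8770.764ms=88/7b +398.671ms=4/7b
19) 9169.435ms=92/7b +398.671ms=4/7b
20) 9568.106ms=96/7b +398.671ms=4/7b
21) 9966.777ms=100/7b +398.671ms=4/7b
22) 10365.449ms=104/7b +398.671ms=4/7b
23) 10764.12ms=108/7b +398.671ms=4/7b
Σ=16b of 16 (86bpm 4/4) — PASS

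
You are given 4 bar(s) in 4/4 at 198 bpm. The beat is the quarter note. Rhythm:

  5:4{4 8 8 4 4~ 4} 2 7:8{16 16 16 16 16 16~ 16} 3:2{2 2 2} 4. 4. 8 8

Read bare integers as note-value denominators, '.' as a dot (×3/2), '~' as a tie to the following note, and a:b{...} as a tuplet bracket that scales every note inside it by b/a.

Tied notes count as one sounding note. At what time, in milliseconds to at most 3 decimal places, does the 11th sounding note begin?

note 11 onset = 50/7b = 2164.502ms

1. 0.0ms @ 0 + 242.424ms (4/5)
2. 242.424ms @ 4/5 + 121.212ms (2/5)
3. 363.636ms @ 6/5 + 121.212ms (2/5)
4. 484.848ms @ 8/5 + 242.424ms (4/5)
5. 727.273ms @ 12/5 + 484.848ms (8/5)
6. 1212.121ms @ 4 + 606.061ms (2)
7. 1818.182ms @ 6 + 86.58ms (2/7)
8. 1904.762ms @ 44/7 + 86.58ms (2/7)
9. 1991.342ms @ 46/7 + 86.58ms (2/7)
10. 2077.922ms @ 48/7 + 86.58ms (2/7)
11. 2164.502ms @ 50/7 + 86.58ms (2/7)
12. 2251.082ms @ 52/7 + 173.16ms (4/7)
13. 2424.242ms @ 8 + 404.04ms (4/3)
14. 2828.283ms @ 28/3 + 404.04ms (4/3)
15. 3232.323ms @ 32/3 + 404.04ms (4/3)
16. 3636.364ms @ 12 + 454.545ms (3/2)
17. 4090.909ms @ 27/2 + 454.545ms (3/2)
18. 4545.455ms @ 15 + 151.515ms (1/2)
19. 4696.97ms @ 31/2 + 151.515ms (1/2)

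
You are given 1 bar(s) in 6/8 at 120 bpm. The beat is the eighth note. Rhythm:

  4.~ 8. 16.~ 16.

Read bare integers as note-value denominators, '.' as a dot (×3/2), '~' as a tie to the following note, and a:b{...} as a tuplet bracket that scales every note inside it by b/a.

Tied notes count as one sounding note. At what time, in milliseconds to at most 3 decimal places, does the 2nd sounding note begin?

1. 0.0ms @ 0 + 2250.0ms (9/2)
2. 2250.0ms @ 9/2 + 750.0ms (3/2)

note 2 onset = 9/2b = 2250.0ms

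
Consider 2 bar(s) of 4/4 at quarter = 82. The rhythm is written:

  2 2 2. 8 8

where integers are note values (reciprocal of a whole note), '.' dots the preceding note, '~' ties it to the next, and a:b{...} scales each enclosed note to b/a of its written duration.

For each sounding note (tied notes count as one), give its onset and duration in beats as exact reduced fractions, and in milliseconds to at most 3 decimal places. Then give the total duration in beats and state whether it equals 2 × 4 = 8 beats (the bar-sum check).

1) 0.0ms=0b +1463.415ms=2b
2) 1463.415ms=2b +1463.415ms=2b
3) 2926.829ms=4b +2195.122ms=3b
4) 5121.951ms=7b +365.854ms=1/2b
5) 5487.805ms=15/2b +365.854ms=1/2b
Σ=8b of 8 (82bpm 4/4) — PASS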